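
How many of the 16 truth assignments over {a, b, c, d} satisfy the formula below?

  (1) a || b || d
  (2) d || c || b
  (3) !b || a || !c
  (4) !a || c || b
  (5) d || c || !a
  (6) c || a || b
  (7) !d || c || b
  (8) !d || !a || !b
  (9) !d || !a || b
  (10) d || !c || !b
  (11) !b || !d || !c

There are 2^4 = 16 truth assignments over (a, b, c, d).
Check each against the 11 clauses (columns in the order a, b, c, d):
  F F F F  ✗ fails (a || b || d)
  F F F T  ✗ fails (c || a || b)
  F F T F  ✗ fails (a || b || d)
  F F T T  ✓ satisfies all
  F T F F  ✓ satisfies all
  F T F T  ✓ satisfies all
  F T T F  ✗ fails (!b || a || !c)
  F T T T  ✗ fails (!b || a || !c)
  T F F F  ✗ fails (d || c || b)
  T F F T  ✗ fails (!a || c || b)
  T F T F  ✓ satisfies all
  T F T T  ✗ fails (!d || !a || b)
  T T F F  ✗ fails (d || c || !a)
  T T F T  ✗ fails (!d || !a || !b)
  T T T F  ✗ fails (d || !c || !b)
  T T T T  ✗ fails (!d || !a || !b)
4 of the 16 rows are models.

4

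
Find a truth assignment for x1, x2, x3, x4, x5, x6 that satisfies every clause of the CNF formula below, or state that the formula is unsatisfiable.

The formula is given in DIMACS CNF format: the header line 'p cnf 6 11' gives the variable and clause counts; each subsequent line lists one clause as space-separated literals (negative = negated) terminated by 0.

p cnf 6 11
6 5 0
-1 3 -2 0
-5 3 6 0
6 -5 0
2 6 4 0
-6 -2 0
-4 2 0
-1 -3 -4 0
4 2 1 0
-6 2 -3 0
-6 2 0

UNSATISFIABLE

Suppose x6 = True.
The clause (¬x2) is unit, so x2 = False.
Now (x2) is unsatisfied and unit — conflict.
Backtrack on x6: now try x6 = False.
The clause (x5) is unit, so x5 = True.
Now (¬x5) is unsatisfied and unit — conflict.
Both values of x6 lead to a conflict.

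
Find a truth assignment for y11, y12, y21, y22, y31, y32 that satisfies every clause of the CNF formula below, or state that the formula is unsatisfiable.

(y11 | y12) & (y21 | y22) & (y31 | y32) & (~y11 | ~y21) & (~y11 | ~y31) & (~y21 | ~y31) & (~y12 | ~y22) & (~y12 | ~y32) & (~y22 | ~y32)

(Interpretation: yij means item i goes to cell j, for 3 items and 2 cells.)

Try y11 = 1.
From the singleton clause (~y21), y21 = 0.
From the singleton clause (y22), y22 = 1.
From the singleton clause (~y31), y31 = 0.
From the singleton clause (y32), y32 = 1.
That conflicts with the unit clause (~y32).
So y11 must be the other value — set y11 = 0.
From the singleton clause (y12), y12 = 1.
From the singleton clause (~y22), y22 = 0.
From the singleton clause (y21), y21 = 1.
From the singleton clause (~y31), y31 = 0.
From the singleton clause (y32), y32 = 1.
That conflicts with the unit clause (~y32).
Both values of y11 lead to a conflict.

UNSATISFIABLE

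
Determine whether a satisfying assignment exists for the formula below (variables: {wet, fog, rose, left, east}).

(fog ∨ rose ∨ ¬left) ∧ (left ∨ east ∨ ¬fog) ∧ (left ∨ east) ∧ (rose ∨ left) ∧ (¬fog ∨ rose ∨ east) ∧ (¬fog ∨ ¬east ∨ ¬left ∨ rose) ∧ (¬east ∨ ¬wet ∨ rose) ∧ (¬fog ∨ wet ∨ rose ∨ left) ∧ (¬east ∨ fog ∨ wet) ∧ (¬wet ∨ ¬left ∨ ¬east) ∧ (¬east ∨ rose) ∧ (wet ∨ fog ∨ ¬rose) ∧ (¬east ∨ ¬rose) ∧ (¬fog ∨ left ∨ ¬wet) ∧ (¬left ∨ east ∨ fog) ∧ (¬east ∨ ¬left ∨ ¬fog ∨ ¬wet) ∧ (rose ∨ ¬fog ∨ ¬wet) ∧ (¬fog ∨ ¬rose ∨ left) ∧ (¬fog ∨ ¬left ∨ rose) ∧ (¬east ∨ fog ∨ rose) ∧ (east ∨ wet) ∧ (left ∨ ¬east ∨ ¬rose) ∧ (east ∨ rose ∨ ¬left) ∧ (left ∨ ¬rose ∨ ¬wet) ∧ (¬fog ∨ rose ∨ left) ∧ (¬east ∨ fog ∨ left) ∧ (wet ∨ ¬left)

Suppose left = True.
Unit clause (wet) forces wet = True.
Unit clause (¬east) forces east = False.
Unit clause (fog) forces fog = True.
Unit clause (rose) forces rose = True.
This assignment satisfies each clause.
A satisfying assignment: wet: True; fog: True; rose: True; left: True; east: False.

Satisfiable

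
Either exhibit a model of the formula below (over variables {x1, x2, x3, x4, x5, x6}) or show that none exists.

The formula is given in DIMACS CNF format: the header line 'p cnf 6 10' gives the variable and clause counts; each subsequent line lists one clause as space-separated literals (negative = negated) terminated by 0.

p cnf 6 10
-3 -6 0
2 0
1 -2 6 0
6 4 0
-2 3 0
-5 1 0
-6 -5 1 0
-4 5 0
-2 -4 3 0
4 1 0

From the singleton clause (x2), x2 = True.
From the singleton clause (x3), x3 = True.
From the singleton clause (¬x6), x6 = False.
From the singleton clause (x1), x1 = True.
From the singleton clause (x4), x4 = True.
From the singleton clause (x5), x5 = True.
This assignment satisfies each clause.

x1 ↦ True, x2 ↦ True, x3 ↦ True, x4 ↦ True, x5 ↦ True, x6 ↦ False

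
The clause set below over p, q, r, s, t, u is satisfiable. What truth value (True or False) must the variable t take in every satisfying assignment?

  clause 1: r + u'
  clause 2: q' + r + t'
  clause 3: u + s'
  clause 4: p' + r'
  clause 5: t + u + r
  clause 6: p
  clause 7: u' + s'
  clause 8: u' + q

True

Suppose t = 0.
Unit clause (p) forces p = 1.
Unit clause (r') forces r = 0.
Unit clause (u') forces u = 0.
Now (u) is unsatisfied and unit — conflict.
So every satisfying assignment has t = True.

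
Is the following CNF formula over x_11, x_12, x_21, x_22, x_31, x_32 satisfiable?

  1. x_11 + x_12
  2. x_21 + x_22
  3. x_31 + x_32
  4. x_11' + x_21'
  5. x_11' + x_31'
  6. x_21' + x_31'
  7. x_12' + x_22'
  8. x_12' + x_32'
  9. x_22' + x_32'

Unsatisfiable

Case x_11 = 1:
The clause (x_21') is unit, so x_21 = 0.
The clause (x_22) is unit, so x_22 = 1.
The clause (x_31') is unit, so x_31 = 0.
The clause (x_32) is unit, so x_32 = 1.
That conflicts with the unit clause (x_32').
Undo x_11 and try x_11 = 0.
The clause (x_12) is unit, so x_12 = 1.
The clause (x_22') is unit, so x_22 = 0.
The clause (x_21) is unit, so x_21 = 1.
The clause (x_31') is unit, so x_31 = 0.
The clause (x_32) is unit, so x_32 = 1.
That conflicts with the unit clause (x_32').
Neither x_11 = 1 nor x_11 = 0 works.
No assignment satisfies every clause.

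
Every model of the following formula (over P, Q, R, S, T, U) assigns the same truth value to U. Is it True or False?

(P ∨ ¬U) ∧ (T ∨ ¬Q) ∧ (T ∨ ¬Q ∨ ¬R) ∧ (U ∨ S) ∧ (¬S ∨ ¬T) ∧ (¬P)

False

Suppose U = True.
(P) alone gives P = True.
But (¬P) is also a unit clause — contradiction.
So every satisfying assignment has U = False.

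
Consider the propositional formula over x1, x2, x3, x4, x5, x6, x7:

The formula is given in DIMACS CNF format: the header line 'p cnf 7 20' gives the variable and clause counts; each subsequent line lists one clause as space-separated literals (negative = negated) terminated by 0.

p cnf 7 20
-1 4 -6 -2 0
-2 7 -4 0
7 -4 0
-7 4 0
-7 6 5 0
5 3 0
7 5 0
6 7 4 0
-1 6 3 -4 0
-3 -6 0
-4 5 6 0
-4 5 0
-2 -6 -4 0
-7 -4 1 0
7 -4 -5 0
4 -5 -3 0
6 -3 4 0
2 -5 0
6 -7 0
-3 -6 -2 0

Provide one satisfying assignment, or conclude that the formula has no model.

Suppose x7 = False.
(¬x4) alone gives x4 = False.
(x5) alone gives x5 = True.
(x6) alone gives x6 = True.
(¬x3) alone gives x3 = False.
(x2) alone gives x2 = True.
(¬x1) alone gives x1 = False.
Every clause now holds.

x1 ↦ False,  x2 ↦ True,  x3 ↦ False,  x4 ↦ False,  x5 ↦ True,  x6 ↦ True,  x7 ↦ False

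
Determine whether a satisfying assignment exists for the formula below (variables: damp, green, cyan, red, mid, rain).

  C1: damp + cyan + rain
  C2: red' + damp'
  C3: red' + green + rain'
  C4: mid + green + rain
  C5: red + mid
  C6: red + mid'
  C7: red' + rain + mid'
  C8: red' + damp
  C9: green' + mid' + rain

No, unsatisfiable

Branch on red: set red = 0.
(mid) alone gives mid = 1.
But (mid') is also a unit clause — contradiction.
Undo red and try red = 1.
(damp') alone gives damp = 0.
But (damp) is also a unit clause — contradiction.
Either choice for red ends in contradiction.
No assignment satisfies every clause.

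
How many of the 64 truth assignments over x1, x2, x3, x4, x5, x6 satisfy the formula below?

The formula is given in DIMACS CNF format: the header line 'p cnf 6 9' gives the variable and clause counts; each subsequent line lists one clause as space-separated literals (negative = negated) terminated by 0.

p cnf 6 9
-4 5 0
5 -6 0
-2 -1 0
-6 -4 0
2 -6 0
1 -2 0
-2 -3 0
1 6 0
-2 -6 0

6

There are 2^6 = 64 truth assignments over (x1, x2, x3, x4, x5, x6).
Split on x5. With x5 = True, the clauses containing x5 are satisfied and ¬x5 drops from the rest; 4 of the 2^5 = 32 assignments to the other variables satisfy what remains.
With x5 = False, by the same count on the reduced clause set, 2 assignments work.
Total: 4 + 2 = 6.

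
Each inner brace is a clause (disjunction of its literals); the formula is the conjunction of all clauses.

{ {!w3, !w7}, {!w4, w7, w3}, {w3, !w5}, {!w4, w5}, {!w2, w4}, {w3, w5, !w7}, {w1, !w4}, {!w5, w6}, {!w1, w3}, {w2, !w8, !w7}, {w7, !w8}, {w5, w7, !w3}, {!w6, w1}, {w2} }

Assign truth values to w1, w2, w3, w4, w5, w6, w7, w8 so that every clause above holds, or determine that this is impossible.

Unit clause (w2) forces w2 = true.
Unit clause (w4) forces w4 = true.
Unit clause (w5) forces w5 = true.
Unit clause (w3) forces w3 = true.
Unit clause (!w7) forces w7 = false.
Unit clause (w1) forces w1 = true.
Unit clause (w6) forces w6 = true.
Unit clause (!w8) forces w8 = false.
This assignment satisfies each clause.

w1 ↦ true; w2 ↦ true; w3 ↦ true; w4 ↦ true; w5 ↦ true; w6 ↦ true; w7 ↦ false; w8 ↦ false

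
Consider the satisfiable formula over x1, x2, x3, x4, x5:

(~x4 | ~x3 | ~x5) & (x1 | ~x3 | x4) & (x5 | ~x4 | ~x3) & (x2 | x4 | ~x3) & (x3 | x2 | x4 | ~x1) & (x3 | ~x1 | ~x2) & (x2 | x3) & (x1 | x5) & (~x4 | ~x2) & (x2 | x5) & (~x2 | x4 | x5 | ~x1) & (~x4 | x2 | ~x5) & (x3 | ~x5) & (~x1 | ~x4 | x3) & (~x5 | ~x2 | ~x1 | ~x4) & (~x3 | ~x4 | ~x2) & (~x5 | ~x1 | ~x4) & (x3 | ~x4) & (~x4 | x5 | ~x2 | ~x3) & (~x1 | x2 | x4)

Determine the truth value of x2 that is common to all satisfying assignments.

True

Suppose x2 = 0.
From the singleton clause (x3), x3 = 1.
From the singleton clause (x4), x4 = 1.
From the singleton clause (~x5), x5 = 0.
That conflicts with the unit clause (x5).
So every satisfying assignment has x2 = True.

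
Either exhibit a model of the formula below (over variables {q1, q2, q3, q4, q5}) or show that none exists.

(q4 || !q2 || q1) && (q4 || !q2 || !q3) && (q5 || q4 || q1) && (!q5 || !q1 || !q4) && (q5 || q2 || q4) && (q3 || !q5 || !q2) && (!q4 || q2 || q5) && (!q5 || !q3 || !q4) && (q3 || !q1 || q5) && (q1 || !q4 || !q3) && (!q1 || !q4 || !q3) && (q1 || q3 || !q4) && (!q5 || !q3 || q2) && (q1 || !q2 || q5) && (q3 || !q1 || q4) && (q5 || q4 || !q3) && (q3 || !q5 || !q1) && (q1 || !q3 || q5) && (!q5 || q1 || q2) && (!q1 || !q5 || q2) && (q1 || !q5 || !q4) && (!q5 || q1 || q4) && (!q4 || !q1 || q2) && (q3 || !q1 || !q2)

Branch on q4: set q4 = true.
Branch on q5: set q5 = false.
Unit clause (q2) forces q2 = true.
Unit clause (q1) forces q1 = true.
Unit clause (q3) forces q3 = true.
Now (!q3) is unsatisfied and unit — conflict.
Undo q5 and try q5 = true.
Unit clause (!q1) forces q1 = false.
Now (q1) is unsatisfied and unit — conflict.
Neither q5 = true nor q5 = false works.
Undo q4 and try q4 = false.
Branch on q2: set q2 = false.
Unit clause (q5) forces q5 = true.
Unit clause (!q3) forces q3 = false.
Unit clause (!q1) forces q1 = false.
Now (q1) is unsatisfied and unit — conflict.
Undo q2 and try q2 = true.
Unit clause (q1) forces q1 = true.
Unit clause (!q3) forces q3 = false.
Now (q3) is unsatisfied and unit — conflict.
Neither q2 = true nor q2 = false works.
Neither q4 = true nor q4 = false works.

UNSATISFIABLE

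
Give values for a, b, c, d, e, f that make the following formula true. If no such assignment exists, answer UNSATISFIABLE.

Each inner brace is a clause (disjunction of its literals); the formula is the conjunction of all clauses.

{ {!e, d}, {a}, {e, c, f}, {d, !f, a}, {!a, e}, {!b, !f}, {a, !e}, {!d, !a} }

UNSATISFIABLE

From the singleton clause (a), a = true.
From the singleton clause (e), e = true.
From the singleton clause (d), d = true.
Now (!d) is unsatisfied and unit — conflict.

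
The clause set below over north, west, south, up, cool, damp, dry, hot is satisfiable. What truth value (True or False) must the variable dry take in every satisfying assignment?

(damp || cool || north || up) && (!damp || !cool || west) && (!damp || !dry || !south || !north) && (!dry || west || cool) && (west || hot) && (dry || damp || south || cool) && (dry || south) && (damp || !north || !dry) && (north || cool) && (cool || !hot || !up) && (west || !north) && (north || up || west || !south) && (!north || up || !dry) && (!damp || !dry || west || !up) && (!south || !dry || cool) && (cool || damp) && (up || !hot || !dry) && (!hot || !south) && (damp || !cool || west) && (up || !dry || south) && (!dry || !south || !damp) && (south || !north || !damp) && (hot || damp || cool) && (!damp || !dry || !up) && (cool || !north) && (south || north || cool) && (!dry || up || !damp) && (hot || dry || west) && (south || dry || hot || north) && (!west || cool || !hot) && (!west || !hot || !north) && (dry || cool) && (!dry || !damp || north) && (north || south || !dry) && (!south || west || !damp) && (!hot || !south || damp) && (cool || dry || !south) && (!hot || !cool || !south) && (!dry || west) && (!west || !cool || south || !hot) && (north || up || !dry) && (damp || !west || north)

Suppose dry = true.
Unit clause (west) forces west = true.
Case damp = true:
Unit clause (!south) forces south = false.
Unit clause (up) forces up = true.
Now (!up) is unsatisfied and unit — conflict.
Undo damp and try damp = false.
Unit clause (!north) forces north = false.
Now (north) is unsatisfied and unit — conflict.
Both values of damp lead to a conflict.
So every satisfying assignment has dry = False.

False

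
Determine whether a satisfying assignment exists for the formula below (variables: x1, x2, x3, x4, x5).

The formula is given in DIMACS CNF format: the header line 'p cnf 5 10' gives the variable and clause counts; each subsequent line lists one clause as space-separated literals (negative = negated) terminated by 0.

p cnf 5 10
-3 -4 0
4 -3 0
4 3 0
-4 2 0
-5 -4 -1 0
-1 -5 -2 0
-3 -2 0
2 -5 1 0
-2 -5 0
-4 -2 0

Branch on x3: set x3 = False.
From the singleton clause (x4), x4 = True.
From the singleton clause (x2), x2 = True.
But (¬x2) is also a unit clause — contradiction.
Undo x3 and try x3 = True.
From the singleton clause (¬x4), x4 = False.
But (x4) is also a unit clause — contradiction.
Neither x3 = True nor x3 = False works.
No assignment satisfies every clause.

Unsatisfiable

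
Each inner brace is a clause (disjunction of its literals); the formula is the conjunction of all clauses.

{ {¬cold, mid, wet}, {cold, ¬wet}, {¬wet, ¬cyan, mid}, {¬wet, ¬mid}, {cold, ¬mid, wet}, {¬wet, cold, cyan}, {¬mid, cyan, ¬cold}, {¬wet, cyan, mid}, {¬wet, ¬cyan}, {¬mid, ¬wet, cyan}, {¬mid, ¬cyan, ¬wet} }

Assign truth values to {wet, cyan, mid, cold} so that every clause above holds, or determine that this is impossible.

wet: False; cyan: False; mid: False; cold: False

Case cold = False:
From the singleton clause (¬wet), wet = False.
From the singleton clause (¬mid), mid = False.
No clause remains; cyan is free.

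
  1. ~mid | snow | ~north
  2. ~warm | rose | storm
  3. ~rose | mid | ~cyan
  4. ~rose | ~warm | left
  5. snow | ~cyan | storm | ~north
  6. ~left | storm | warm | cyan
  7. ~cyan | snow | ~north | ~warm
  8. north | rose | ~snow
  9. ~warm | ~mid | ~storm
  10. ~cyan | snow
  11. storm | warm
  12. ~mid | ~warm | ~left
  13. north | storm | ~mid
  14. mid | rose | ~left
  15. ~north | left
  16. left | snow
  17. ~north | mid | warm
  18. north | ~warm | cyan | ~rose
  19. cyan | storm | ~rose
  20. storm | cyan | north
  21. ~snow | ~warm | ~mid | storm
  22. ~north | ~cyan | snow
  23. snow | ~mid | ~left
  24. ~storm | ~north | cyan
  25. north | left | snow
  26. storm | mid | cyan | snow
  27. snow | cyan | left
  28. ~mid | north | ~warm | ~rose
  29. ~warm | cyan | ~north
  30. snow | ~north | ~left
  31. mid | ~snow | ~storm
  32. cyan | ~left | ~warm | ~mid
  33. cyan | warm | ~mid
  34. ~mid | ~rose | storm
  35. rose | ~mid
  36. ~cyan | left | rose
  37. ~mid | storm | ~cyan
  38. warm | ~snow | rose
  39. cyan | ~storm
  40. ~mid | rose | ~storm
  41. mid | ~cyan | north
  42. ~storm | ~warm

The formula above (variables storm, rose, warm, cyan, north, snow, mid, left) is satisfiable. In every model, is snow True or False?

True

Suppose snow = 0.
From the singleton clause (~cyan), cyan = 0.
From the singleton clause (left), left = 1.
From the singleton clause (~mid), mid = 0.
From the singleton clause (rose), rose = 1.
From the singleton clause (storm), storm = 1.
That conflicts with the unit clause (~storm).
So every satisfying assignment has snow = True.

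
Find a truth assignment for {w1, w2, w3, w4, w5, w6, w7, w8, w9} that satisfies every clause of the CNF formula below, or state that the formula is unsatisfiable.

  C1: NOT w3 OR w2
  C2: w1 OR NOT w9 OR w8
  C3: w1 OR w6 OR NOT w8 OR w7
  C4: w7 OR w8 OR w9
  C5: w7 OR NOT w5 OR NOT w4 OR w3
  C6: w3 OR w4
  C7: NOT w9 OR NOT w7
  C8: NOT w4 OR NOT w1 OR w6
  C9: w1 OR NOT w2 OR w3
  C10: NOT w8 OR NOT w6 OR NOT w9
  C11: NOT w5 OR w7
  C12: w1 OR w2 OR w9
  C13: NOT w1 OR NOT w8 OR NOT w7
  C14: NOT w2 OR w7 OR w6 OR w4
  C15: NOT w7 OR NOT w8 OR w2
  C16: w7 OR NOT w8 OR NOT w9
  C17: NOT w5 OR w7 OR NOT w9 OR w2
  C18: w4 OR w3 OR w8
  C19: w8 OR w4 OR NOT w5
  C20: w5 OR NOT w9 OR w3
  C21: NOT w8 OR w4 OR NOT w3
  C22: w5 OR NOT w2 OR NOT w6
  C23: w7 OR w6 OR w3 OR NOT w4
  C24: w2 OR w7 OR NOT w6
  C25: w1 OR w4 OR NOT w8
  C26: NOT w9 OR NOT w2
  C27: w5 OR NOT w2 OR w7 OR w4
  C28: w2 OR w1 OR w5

w1 ↦ false,  w2 ↦ true,  w3 ↦ true,  w4 ↦ true,  w5 ↦ true,  w6 ↦ true,  w7 ↦ true,  w8 ↦ true,  w9 ↦ false

Try w3 = true.
From the singleton clause (w2), w2 = true.
From the singleton clause (NOT w9), w9 = false.
Try w7 = true.
Try w1 = false.
Try w8 = true.
From the singleton clause (w4), w4 = true.
Try w5 = true.
All clauses hold; w6 can take either value.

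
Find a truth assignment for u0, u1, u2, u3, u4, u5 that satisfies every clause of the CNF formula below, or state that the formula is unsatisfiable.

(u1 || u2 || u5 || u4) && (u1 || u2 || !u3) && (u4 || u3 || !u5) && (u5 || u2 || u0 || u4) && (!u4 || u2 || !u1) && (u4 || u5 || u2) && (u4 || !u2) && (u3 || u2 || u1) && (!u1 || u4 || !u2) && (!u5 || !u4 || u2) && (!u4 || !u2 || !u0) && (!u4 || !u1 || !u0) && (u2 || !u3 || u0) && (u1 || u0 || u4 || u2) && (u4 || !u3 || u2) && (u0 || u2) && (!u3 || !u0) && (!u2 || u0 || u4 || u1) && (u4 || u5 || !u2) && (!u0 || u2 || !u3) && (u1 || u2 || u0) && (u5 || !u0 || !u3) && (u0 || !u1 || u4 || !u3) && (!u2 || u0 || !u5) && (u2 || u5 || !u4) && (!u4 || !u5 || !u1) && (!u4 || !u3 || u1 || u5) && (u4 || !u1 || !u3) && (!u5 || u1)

u0: false; u1: true; u2: true; u3: false; u4: true; u5: false

Branch on u4: set u4 = true.
Branch on u2: set u2 = true.
Unit clause (!u0) forces u0 = false.
Unit clause (!u5) forces u5 = false.
Branch on u3: set u3 = false.
All clauses hold; u1 can take either value.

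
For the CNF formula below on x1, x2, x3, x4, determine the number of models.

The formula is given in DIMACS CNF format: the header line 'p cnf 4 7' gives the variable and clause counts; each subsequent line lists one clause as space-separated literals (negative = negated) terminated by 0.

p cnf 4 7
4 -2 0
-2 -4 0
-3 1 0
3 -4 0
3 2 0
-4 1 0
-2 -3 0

2

There are 2^4 = 16 truth assignments over (x1, x2, x3, x4).
Check each against the 7 clauses (columns in the order x1, x2, x3, x4):
  F F F F  ✗ fails (x3 ∨ x2)
  F F F T  ✗ fails (x3 ∨ ¬x4)
  F F T F  ✗ fails (¬x3 ∨ x1)
  F F T T  ✗ fails (¬x3 ∨ x1)
  F T F F  ✗ fails (x4 ∨ ¬x2)
  F T F T  ✗ fails (¬x2 ∨ ¬x4)
  F T T F  ✗ fails (x4 ∨ ¬x2)
  F T T T  ✗ fails (¬x2 ∨ ¬x4)
  T F F F  ✗ fails (x3 ∨ x2)
  T F F T  ✗ fails (x3 ∨ ¬x4)
  T F T F  ✓ satisfies all
  T F T T  ✓ satisfies all
  T T F F  ✗ fails (x4 ∨ ¬x2)
  T T F T  ✗ fails (¬x2 ∨ ¬x4)
  T T T F  ✗ fails (x4 ∨ ¬x2)
  T T T T  ✗ fails (¬x2 ∨ ¬x4)
2 of the 16 rows are models.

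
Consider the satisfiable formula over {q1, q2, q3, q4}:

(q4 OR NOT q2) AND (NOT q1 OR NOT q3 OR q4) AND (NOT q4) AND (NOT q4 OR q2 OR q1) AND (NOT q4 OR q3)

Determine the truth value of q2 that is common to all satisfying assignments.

Suppose q2 = true.
From the singleton clause (q4), q4 = true.
Now (NOT q4) is unsatisfied and unit — conflict.
So every satisfying assignment has q2 = False.

False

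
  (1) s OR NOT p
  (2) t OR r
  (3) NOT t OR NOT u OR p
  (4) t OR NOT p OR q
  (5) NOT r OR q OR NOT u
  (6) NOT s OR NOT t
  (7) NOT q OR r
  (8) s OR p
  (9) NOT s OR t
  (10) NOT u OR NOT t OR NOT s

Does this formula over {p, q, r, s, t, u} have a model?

No

Try s = true.
(NOT t) alone gives t = false.
Now (t) is unsatisfied and unit — conflict.
That branch fails; take s = false instead.
(NOT p) alone gives p = false.
Now (p) is unsatisfied and unit — conflict.
Either choice for s ends in contradiction.
No assignment satisfies every clause.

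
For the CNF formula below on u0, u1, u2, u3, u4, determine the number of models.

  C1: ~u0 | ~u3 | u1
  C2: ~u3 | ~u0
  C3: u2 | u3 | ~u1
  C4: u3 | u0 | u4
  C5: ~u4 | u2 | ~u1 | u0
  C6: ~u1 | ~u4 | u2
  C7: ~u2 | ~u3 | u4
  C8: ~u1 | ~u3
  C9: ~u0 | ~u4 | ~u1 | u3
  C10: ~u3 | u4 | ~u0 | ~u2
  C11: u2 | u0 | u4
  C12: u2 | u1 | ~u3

There are 2^5 = 32 truth assignments over (u0, u1, u2, u3, u4).
Split on u1. With u1 = 1, the clauses containing u1 are satisfied and ~u1 drops from the rest; 2 of the 2^4 = 16 assignments to the other variables satisfy what remains.
With u1 = 0, by the same count on the reduced clause set, 7 assignments work.
Total: 2 + 7 = 9.

9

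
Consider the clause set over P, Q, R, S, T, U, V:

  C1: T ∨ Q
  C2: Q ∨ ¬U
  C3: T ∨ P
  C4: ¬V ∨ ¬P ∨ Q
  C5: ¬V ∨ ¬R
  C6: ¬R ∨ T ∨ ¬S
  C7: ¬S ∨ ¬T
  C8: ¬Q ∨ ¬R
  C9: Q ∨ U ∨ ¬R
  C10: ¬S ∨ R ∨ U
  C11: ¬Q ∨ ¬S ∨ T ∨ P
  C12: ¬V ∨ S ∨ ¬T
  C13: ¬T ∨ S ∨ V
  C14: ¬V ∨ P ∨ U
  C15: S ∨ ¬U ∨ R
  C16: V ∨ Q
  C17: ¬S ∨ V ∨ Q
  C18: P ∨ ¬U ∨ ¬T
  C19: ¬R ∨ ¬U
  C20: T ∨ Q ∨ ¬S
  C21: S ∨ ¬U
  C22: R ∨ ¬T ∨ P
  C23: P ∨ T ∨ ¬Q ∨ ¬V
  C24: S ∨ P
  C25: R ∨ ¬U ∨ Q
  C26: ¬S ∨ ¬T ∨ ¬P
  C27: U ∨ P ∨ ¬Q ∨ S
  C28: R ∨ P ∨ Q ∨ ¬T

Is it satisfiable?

Yes, satisfiable

Case T = False:
The clause (Q) is unit, so Q = True.
The clause (P) is unit, so P = True.
The clause (¬R) is unit, so R = False.
Case S = True:
The clause (U) is unit, so U = True.
All clauses hold; V can take either value.
A satisfying assignment: P ↦ True,  Q ↦ True,  R ↦ False,  S ↦ True,  T ↦ False,  U ↦ True,  V ↦ False.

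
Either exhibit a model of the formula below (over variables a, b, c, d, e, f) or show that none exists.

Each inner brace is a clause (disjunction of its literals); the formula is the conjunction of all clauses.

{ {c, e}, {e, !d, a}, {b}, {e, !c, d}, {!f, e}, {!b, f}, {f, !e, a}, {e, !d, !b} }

a=true, b=true, c=false, d=true, e=true, f=true

From the singleton clause (b), b = true.
From the singleton clause (f), f = true.
From the singleton clause (e), e = true.
All clauses hold; a, c, d can take either value.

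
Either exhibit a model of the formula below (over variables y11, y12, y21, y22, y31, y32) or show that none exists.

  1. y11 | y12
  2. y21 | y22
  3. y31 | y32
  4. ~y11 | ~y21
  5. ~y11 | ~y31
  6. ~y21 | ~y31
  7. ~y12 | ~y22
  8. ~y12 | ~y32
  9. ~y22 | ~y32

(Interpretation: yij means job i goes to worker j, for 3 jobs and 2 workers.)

UNSATISFIABLE

Branch on y11: set y11 = 1.
From the singleton clause (~y21), y21 = 0.
From the singleton clause (y22), y22 = 1.
From the singleton clause (~y31), y31 = 0.
From the singleton clause (y32), y32 = 1.
That conflicts with the unit clause (~y32).
So y11 must be the other value — set y11 = 0.
From the singleton clause (y12), y12 = 1.
From the singleton clause (~y22), y22 = 0.
From the singleton clause (y21), y21 = 1.
From the singleton clause (~y31), y31 = 0.
From the singleton clause (y32), y32 = 1.
That conflicts with the unit clause (~y32).
Either choice for y11 ends in contradiction.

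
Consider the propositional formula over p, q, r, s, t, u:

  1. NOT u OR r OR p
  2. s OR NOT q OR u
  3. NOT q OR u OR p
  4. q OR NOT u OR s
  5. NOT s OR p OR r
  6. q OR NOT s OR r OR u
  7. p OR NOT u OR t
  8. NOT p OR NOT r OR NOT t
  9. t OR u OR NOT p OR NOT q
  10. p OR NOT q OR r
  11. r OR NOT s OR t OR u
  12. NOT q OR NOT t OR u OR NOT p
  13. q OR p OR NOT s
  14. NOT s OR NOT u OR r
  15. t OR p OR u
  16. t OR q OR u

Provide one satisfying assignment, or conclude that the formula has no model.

p=false; q=true; r=true; s=true; t=true; u=true

Branch on u: set u = true.
Branch on r: set r = true.
Branch on q: set q = true.
Branch on p: set p = false.
(t) alone gives t = true.
All clauses hold; s can take either value.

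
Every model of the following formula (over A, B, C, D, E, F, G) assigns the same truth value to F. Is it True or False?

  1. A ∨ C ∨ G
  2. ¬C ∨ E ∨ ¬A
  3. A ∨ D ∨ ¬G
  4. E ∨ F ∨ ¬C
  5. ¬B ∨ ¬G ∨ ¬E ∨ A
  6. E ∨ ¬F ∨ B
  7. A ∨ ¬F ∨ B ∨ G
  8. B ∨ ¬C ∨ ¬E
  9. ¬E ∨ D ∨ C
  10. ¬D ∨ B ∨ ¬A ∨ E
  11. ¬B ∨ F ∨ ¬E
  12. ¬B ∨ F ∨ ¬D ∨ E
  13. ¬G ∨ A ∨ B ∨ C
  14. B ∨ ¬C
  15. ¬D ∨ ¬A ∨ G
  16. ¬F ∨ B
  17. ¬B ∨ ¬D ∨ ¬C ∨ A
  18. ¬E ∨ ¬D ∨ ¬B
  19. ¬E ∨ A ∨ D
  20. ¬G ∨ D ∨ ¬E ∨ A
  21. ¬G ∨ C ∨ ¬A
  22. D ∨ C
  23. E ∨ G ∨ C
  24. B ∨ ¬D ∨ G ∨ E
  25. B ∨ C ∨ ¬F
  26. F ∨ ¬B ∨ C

Suppose F = False.
Case E = True:
From the singleton clause (¬B), B = False.
From the singleton clause (¬C), C = False.
From the singleton clause (D), D = True.
Case A = True:
From the singleton clause (G), G = True.
That conflicts with the unit clause (¬G).
Undo A and try A = False.
From the singleton clause (G), G = True.
That conflicts with the unit clause (¬G).
Both values of A lead to a conflict.
Undo E and try E = False.
From the singleton clause (¬C), C = False.
From the singleton clause (D), D = True.
From the singleton clause (¬B), B = False.
From the singleton clause (¬A), A = False.
From the singleton clause (G), G = True.
That conflicts with the unit clause (¬G).
Both values of E lead to a conflict.
So every satisfying assignment has F = True.

True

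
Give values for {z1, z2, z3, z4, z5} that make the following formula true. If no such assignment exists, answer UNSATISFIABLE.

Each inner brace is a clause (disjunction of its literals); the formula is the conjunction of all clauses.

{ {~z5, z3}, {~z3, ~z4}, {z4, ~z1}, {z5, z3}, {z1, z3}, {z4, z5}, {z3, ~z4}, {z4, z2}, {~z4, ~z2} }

z1=0,  z2=1,  z3=1,  z4=0,  z5=1

Suppose z5 = 1.
From the singleton clause (z3), z3 = 1.
From the singleton clause (~z4), z4 = 0.
From the singleton clause (~z1), z1 = 0.
From the singleton clause (z2), z2 = 1.
All clauses are satisfied.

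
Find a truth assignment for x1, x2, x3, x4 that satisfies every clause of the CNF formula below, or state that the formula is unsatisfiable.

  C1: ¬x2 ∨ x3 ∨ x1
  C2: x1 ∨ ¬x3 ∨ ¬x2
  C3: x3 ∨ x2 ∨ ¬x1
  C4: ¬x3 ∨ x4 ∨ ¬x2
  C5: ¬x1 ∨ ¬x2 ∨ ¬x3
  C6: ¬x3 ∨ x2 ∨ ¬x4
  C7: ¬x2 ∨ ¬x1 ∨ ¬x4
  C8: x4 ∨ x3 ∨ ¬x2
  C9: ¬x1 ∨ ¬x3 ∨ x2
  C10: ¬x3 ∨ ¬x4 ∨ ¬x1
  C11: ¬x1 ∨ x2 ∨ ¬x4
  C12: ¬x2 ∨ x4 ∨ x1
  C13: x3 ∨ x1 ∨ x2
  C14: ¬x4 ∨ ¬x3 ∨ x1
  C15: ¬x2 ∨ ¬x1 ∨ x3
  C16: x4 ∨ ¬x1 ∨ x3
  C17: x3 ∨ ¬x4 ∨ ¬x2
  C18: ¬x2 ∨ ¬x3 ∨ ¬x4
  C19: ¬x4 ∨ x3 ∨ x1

x1=False,  x2=False,  x3=True,  x4=False

Try x2 = False.
Try x3 = True.
Unit clause (¬x4) forces x4 = False.
Unit clause (¬x1) forces x1 = False.
Every clause now holds.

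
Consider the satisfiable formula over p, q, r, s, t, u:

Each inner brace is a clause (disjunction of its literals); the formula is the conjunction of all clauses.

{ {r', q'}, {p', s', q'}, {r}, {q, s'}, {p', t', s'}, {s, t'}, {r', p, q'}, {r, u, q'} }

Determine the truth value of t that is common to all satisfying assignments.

Suppose t = 1.
The clause (r) is unit, so r = 1.
The clause (q') is unit, so q = 0.
The clause (s') is unit, so s = 0.
That conflicts with the unit clause (s).
So every satisfying assignment has t = False.

False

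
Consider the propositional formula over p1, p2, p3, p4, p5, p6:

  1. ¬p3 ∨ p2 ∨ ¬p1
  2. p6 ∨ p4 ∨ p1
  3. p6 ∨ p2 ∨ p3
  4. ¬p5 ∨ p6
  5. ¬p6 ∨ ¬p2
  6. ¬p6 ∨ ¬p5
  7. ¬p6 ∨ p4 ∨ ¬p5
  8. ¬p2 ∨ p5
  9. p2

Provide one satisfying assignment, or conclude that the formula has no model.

UNSATISFIABLE

(p2) alone gives p2 = True.
(¬p6) alone gives p6 = False.
(¬p5) alone gives p5 = False.
That conflicts with the unit clause (p5).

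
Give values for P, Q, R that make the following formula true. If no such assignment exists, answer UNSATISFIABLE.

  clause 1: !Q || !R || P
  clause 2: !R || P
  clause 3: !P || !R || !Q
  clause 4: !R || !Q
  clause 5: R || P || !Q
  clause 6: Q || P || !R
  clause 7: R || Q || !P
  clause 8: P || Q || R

P=true, Q=true, R=false

Case R = false:
Case P = true:
The clause (Q) is unit, so Q = true.
This assignment satisfies each clause.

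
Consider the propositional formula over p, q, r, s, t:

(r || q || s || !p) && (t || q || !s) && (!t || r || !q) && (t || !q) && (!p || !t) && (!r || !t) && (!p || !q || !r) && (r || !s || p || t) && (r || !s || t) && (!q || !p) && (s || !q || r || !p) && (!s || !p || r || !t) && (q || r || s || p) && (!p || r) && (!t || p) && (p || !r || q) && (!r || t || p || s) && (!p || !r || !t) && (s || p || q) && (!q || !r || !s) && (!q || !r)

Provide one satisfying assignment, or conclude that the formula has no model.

p=true, q=false, r=true, s=false, t=false

Branch on t: set t = false.
From the singleton clause (!q), q = false.
From the singleton clause (!s), s = false.
From the singleton clause (p), p = true.
From the singleton clause (r), r = true.
Every clause now holds.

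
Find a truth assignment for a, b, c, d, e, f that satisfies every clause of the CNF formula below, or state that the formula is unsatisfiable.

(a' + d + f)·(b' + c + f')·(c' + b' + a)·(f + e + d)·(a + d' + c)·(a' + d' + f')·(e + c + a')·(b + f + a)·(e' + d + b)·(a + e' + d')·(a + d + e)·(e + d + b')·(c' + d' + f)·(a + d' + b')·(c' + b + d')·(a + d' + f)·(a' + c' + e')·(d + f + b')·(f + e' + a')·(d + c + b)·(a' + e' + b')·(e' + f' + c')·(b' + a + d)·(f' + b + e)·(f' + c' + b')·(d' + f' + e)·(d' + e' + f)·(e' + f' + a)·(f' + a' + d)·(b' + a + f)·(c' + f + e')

UNSATISFIABLE

Suppose a = 0.
Suppose c = 0.
(d') alone gives d = 0.
(e) alone gives e = 1.
(b) alone gives b = 1.
That conflicts with the unit clause (b').
So c must be the other value — set c = 1.
(b') alone gives b = 0.
(f) alone gives f = 1.
(d') alone gives d = 0.
(e') alone gives e = 0.
That conflicts with the unit clause (e).
Neither c = 1 nor c = 0 works.
So a must be the other value — set a = 1.
Suppose d = 1.
(f') alone gives f = 0.
(c') alone gives c = 0.
(e) alone gives e = 1.
That conflicts with the unit clause (e').
So d must be the other value — set d = 0.
(f) alone gives f = 1.
That conflicts with the unit clause (f').
Neither d = 1 nor d = 0 works.
Neither a = 1 nor a = 0 works.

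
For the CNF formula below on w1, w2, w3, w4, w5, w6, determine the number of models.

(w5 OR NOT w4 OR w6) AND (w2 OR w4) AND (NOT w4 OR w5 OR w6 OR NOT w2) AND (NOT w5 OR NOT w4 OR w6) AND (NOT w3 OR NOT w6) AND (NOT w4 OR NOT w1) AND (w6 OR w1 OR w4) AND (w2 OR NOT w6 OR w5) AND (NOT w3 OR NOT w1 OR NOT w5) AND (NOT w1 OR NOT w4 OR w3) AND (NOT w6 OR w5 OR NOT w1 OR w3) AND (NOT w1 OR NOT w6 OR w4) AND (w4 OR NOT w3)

There are 2^6 = 64 truth assignments over (w1, w2, w3, w4, w5, w6).
Split on w5. With w5 = true, the clauses containing w5 are satisfied and NOT w5 drops from the rest; 4 of the 2^5 = 32 assignments to the other variables satisfy what remains.
With w5 = false, by the same count on the reduced clause set, 3 assignments work.
(One model: w1=F, w2=F, w3=F, w4=T, w5=T, w6=T.)
Total: 4 + 3 = 7.

7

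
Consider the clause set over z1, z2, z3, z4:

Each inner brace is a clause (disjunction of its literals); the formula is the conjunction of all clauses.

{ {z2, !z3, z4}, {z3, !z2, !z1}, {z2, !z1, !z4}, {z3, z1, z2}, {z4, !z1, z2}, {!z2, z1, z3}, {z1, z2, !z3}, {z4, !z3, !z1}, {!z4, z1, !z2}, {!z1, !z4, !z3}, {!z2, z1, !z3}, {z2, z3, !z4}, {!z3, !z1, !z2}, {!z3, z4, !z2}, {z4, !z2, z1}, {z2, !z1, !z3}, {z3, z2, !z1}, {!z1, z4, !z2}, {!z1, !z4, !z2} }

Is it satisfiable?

Case z2 = true:
Case z3 = true:
(z1) alone gives z1 = true.
But (!z1) is also a unit clause — contradiction.
Undo z3 and try z3 = false.
(!z1) alone gives z1 = false.
But (z1) is also a unit clause — contradiction.
Either choice for z3 ends in contradiction.
Undo z2 and try z2 = false.
Case z3 = false:
(z1) alone gives z1 = true.
But (!z1) is also a unit clause — contradiction.
Undo z3 and try z3 = true.
(z4) alone gives z4 = true.
(!z1) alone gives z1 = false.
But (z1) is also a unit clause — contradiction.
Either choice for z3 ends in contradiction.
Either choice for z2 ends in contradiction.
No assignment satisfies every clause.

Unsatisfiable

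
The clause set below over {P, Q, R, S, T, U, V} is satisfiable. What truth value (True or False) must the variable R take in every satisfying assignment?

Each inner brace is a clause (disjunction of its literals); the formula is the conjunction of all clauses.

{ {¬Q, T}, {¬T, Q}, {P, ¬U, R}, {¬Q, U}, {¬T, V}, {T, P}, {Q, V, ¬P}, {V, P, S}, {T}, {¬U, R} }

Suppose R = False.
(T) alone gives T = True.
(Q) alone gives Q = True.
(U) alone gives U = True.
Now (¬U) is unsatisfied and unit — conflict.
So every satisfying assignment has R = True.

True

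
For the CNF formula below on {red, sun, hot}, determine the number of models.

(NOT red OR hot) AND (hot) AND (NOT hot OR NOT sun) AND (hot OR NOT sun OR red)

2

There are 2^3 = 8 truth assignments over (red, sun, hot).
Check each against the 4 clauses (columns in the order red, sun, hot):
  F F F  ✗ fails (hot)
  F F T  ✓ satisfies all
  F T F  ✗ fails (hot)
  F T T  ✗ fails (NOT hot OR NOT sun)
  T F F  ✗ fails (NOT red OR hot)
  T F T  ✓ satisfies all
  T T F  ✗ fails (NOT red OR hot)
  T T T  ✗ fails (NOT hot OR NOT sun)
2 of the 8 rows are models.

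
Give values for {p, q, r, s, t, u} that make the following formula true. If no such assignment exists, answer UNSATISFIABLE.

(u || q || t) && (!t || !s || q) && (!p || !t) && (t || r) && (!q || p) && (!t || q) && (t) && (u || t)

UNSATISFIABLE

(t) alone gives t = true.
(!p) alone gives p = false.
(!q) alone gives q = false.
Now (q) is unsatisfied and unit — conflict.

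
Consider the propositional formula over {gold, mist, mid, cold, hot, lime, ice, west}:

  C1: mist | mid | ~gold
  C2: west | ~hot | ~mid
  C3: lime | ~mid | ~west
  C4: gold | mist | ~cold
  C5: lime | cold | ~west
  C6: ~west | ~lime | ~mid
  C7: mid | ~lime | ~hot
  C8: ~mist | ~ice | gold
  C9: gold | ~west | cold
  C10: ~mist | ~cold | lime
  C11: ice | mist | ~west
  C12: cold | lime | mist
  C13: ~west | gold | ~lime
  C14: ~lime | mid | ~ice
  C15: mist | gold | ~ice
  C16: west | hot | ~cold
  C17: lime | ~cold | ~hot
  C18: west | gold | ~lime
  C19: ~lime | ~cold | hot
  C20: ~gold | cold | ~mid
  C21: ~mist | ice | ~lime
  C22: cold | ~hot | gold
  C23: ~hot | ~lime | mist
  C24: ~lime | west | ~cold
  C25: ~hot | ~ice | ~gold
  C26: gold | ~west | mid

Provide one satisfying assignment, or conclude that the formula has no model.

Branch on mist: set mist = 1.
Branch on ice: set ice = 1.
(gold) alone gives gold = 1.
(~hot) alone gives hot = 0.
Branch on cold: set cold = 0.
(~mid) alone gives mid = 0.
(~lime) alone gives lime = 0.
(~west) alone gives west = 0.
All clauses are satisfied.

gold=1,  mist=1,  mid=0,  cold=0,  hot=0,  lime=0,  ice=1,  west=0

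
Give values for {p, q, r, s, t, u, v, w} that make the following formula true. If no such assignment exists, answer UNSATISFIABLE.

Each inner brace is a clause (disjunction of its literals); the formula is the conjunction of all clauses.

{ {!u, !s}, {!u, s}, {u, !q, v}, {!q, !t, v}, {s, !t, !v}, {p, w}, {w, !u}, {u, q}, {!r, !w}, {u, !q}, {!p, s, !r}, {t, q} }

UNSATISFIABLE

Branch on u: set u = false.
Unit clause (q) forces q = true.
But (!q) is also a unit clause — contradiction.
That branch fails; take u = true instead.
Unit clause (!s) forces s = false.
But (s) is also a unit clause — contradiction.
Neither u = true nor u = false works.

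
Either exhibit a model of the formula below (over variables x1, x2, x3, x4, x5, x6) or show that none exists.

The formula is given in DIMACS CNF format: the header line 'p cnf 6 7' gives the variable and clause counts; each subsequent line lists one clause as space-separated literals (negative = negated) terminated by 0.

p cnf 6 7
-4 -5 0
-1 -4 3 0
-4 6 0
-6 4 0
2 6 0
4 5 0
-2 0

x1: False,  x2: False,  x3: False,  x4: True,  x5: False,  x6: True

The clause (¬x2) is unit, so x2 = False.
The clause (x6) is unit, so x6 = True.
The clause (x4) is unit, so x4 = True.
The clause (¬x5) is unit, so x5 = False.
Branch on x1: set x1 = False.
No clause remains; x3 is free.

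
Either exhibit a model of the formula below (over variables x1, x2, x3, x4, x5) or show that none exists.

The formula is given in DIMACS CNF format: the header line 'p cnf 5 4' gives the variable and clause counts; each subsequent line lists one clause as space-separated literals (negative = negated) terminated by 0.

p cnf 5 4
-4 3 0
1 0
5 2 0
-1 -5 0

(x1) alone gives x1 = True.
(¬x5) alone gives x5 = False.
(x2) alone gives x2 = True.
Suppose x4 = True.
(x3) alone gives x3 = True.
This assignment satisfies each clause.

x1=True,  x2=True,  x3=True,  x4=True,  x5=False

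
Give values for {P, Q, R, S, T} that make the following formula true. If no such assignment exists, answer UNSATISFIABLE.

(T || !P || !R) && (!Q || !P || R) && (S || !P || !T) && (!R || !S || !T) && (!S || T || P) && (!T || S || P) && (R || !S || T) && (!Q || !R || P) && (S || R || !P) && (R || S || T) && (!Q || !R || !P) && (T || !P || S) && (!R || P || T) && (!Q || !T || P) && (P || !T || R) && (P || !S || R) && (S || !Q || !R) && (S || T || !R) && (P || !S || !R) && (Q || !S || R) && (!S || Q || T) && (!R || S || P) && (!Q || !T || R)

Try T = true.
Try S = true.
The clause (!R) is unit, so R = false.
The clause (P) is unit, so P = true.
The clause (!Q) is unit, so Q = false.
But (Q) is also a unit clause — contradiction.
Undo S and try S = false.
The clause (!P) is unit, so P = false.
But (P) is also a unit clause — contradiction.
Neither S = true nor S = false works.
Undo T and try T = false.
Try P = false.
The clause (!S) is unit, so S = false.
The clause (R) is unit, so R = true.
But (!R) is also a unit clause — contradiction.
Undo P and try P = true.
The clause (!R) is unit, so R = false.
The clause (!Q) is unit, so Q = false.
The clause (!S) is unit, so S = false.
But (S) is also a unit clause — contradiction.
Neither P = true nor P = false works.
Neither T = true nor T = false works.

UNSATISFIABLE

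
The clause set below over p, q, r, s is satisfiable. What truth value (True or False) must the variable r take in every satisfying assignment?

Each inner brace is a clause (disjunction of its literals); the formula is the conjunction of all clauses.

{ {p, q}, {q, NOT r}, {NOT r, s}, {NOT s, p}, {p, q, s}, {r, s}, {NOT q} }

Suppose r = true.
(q) alone gives q = true.
That conflicts with the unit clause (NOT q).
So every satisfying assignment has r = False.

False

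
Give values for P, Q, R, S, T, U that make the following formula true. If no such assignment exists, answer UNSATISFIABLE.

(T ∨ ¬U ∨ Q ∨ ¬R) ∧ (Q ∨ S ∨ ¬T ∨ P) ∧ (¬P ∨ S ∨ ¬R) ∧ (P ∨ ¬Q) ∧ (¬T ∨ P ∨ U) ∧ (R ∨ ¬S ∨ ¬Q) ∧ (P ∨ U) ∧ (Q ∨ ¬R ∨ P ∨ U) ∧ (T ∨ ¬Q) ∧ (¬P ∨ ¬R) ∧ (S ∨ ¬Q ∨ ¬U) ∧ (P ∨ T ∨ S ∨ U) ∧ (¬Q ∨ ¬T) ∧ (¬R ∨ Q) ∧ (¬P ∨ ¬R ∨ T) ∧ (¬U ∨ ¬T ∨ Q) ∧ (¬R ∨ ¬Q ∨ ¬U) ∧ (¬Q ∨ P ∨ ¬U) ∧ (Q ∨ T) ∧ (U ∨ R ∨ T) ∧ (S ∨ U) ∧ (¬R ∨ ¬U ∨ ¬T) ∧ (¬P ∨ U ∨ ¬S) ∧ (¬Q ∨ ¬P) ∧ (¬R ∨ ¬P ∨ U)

UNSATISFIABLE

Suppose P = True.
Unit clause (¬R) forces R = False.
Unit clause (¬Q) forces Q = False.
Unit clause (T) forces T = True.
Unit clause (¬U) forces U = False.
Unit clause (S) forces S = True.
But (¬S) is also a unit clause — contradiction.
So P must be the other value — set P = False.
Unit clause (¬Q) forces Q = False.
Unit clause (U) forces U = True.
Unit clause (¬R) forces R = False.
Unit clause (¬T) forces T = False.
But (T) is also a unit clause — contradiction.
Both values of P lead to a conflict.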